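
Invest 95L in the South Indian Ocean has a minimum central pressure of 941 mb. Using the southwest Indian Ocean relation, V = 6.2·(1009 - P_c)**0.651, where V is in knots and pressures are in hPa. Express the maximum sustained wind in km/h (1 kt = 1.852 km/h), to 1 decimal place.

ΔP = 1009 − 941 = 68 mb.
V ≈ 6.2 × 68^0.651 = 6.2 × 15.594 ≈ 96.684 kt.
96.684 × 1.852 ≈ 179.06 km/h → 179.1 km/h.

179.1 km/h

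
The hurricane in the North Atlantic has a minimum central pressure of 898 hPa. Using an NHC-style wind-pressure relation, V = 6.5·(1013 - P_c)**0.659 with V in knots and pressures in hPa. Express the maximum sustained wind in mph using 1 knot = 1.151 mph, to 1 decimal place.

170.6 mph

ΔP = 1013 − 898 = 115 hPa.
V ≈ 6.5 × 115^0.659 = 6.5 × 22.803 ≈ 148.222 kt.
148.222 × 1.151 ≈ 170.60 mph → 170.6 mph.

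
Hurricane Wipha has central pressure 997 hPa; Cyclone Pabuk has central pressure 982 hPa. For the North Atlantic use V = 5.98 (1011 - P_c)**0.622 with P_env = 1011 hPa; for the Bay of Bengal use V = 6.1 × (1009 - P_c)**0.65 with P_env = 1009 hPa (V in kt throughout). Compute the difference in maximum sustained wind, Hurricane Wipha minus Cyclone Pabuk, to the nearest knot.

-21 kt

Hurricane Wipha: ΔP = 14; V ≈ 5.98 × 14^0.622 ≈ 30.87 kt.
Cyclone Pabuk: ΔP = 27; V ≈ 6.1 × 27^0.65 ≈ 51.97 kt.
Difference ≈ 30.87 − 51.97 = -21.10 → -21 kt.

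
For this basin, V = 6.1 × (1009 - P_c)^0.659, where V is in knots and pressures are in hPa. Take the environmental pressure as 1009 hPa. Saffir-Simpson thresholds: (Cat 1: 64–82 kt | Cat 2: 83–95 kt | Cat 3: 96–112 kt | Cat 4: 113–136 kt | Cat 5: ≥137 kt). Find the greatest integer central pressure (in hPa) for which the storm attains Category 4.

925 hPa

Category 4 begins at V = 113 kt.
Required ΔP = (113/6.1)^(1/0.659) = 18.525^1.517 ≈ 83.90 hPa.
P_c ≤ 1009 − 83.90 = 925.10, so the highest integer P_c is 925 hPa.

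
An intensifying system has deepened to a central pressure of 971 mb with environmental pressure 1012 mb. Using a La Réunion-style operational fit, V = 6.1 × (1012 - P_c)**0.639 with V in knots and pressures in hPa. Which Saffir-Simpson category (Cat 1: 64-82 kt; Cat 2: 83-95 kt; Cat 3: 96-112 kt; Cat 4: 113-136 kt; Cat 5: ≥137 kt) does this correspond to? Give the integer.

1

ΔP = 1012 − 971 = 41 mb.
V ≈ 6.1 × 41^0.639 = 6.1 × 10.73 ≈ 65 kt.
65 kt falls in the Category 1 band.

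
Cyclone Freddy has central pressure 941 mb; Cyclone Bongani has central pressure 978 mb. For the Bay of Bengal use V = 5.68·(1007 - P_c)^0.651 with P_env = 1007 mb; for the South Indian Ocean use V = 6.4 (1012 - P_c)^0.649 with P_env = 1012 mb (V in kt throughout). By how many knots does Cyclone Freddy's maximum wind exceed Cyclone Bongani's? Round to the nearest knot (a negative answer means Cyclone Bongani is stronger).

24 kt

Cyclone Freddy: ΔP = 66; V ≈ 5.68 × 66^0.651 ≈ 86.87 kt.
Cyclone Bongani: ΔP = 34; V ≈ 6.4 × 34^0.649 ≈ 63.11 kt.
Difference ≈ 86.87 − 63.11 = 23.76 → 24 kt.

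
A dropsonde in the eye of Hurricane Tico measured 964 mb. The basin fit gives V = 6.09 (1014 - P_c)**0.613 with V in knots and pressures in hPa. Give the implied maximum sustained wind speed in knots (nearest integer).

ΔP = 1014 − 964 = 50 mb.
50^0.613 ≈ 11.002.
V ≈ 6.09 × 11.002 ≈ 67.0 kt.

67 kt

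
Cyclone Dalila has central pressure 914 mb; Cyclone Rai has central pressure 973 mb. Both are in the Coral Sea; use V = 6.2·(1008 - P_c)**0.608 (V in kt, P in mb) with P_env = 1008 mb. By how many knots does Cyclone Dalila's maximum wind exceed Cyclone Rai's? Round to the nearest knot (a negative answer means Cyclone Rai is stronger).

44 kt

Cyclone Dalila: ΔP = 94; V ≈ 6.2 × 94^0.608 ≈ 98.19 kt.
Cyclone Rai: ΔP = 35; V ≈ 6.2 × 35^0.608 ≈ 53.85 kt.
Difference ≈ 98.19 − 53.85 = 44.34 → 44 kt.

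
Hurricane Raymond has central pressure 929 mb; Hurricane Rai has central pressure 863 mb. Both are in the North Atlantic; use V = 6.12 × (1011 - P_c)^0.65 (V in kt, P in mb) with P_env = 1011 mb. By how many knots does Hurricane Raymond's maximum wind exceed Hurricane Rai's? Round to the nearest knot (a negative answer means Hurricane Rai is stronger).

Hurricane Raymond: ΔP = 82; V ≈ 6.12 × 82^0.65 ≈ 107.33 kt.
Hurricane Rai: ΔP = 148; V ≈ 6.12 × 148^0.65 ≈ 157.55 kt.
Difference ≈ 107.33 − 157.55 = -50.22 → -50 kt.

-50 kt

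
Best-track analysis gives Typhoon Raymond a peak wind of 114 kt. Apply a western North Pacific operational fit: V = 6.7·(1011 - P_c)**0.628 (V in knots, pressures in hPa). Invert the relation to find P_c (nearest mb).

920 mb

ΔP = (V / 6.7)^(1/0.628) = (114/6.7)^1.592.
114/6.7 = 17.015; 17.015^1.592 ≈ 91.18 mb.
P_c = 1011 − 91.18 = 919.82 ≈ 920 mb.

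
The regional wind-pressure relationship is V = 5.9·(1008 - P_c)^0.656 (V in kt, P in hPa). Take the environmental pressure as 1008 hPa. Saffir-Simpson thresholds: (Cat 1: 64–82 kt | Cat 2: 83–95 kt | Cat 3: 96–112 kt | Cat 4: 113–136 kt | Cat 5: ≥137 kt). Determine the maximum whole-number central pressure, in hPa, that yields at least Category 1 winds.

Category 1 begins at V = 64 kt.
Required ΔP = (64/5.9)^(1/0.656) = 10.847^1.524 ≈ 37.87 hPa.
P_c ≤ 1008 − 37.87 = 970.13, so the highest integer P_c is 970 hPa.

970 hPa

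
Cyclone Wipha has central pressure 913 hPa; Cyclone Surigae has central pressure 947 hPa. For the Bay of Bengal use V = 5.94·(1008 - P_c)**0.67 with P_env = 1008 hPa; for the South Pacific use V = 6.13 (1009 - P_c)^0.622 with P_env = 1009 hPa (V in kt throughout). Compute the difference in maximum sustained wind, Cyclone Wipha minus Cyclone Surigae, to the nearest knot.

Cyclone Wipha: ΔP = 95; V ≈ 5.94 × 95^0.67 ≈ 125.56 kt.
Cyclone Surigae: ΔP = 62; V ≈ 6.13 × 62^0.622 ≈ 79.86 kt.
Difference ≈ 125.56 − 79.86 = 45.70 → 46 kt.

46 kt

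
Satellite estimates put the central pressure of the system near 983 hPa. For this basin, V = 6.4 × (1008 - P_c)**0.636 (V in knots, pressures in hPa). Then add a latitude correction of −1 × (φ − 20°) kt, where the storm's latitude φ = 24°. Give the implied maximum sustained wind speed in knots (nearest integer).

46 kt

ΔP = 1008 − 983 = 25 hPa.
25^0.636 ≈ 7.746.
V ≈ 6.4 × 7.746 ≈ 49.6 kt.
Latitude correction: −1 × (24 − 20) = -4 kt.
Corrected V ≈ 45.6 kt → 46 kt.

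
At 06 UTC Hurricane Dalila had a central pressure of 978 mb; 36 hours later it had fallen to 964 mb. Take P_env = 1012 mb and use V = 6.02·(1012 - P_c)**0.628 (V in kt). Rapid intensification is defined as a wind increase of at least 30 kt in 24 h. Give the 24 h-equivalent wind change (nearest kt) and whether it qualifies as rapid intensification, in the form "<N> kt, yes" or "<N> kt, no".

9 kt, no

V₁: ΔP = 34, V ≈ 6.02 × 34^0.628 ≈ 55.13 kt.
V₂: ΔP = 48, V ≈ 6.02 × 48^0.628 ≈ 68.46 kt.
ΔV over 36 h = 13.33 kt → 24 h equivalent = 13.33 × 24/36 ≈ 8.89 kt.
9 kt < 30 kt ⇒ not rapid intensification.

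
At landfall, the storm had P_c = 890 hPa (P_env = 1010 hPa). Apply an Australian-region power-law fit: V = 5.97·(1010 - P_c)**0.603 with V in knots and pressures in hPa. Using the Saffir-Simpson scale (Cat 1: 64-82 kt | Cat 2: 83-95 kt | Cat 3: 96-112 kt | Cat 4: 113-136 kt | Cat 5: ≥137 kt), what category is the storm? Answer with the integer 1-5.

3

ΔP = 1010 − 890 = 120 hPa.
V ≈ 5.97 × 120^0.603 = 5.97 × 17.94 ≈ 107 kt.
107 kt falls in the Category 3 band.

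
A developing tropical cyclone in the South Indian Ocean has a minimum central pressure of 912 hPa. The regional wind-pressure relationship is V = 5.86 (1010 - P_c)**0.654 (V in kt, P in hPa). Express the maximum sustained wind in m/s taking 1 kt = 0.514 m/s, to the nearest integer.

ΔP = 1010 − 912 = 98 hPa.
V ≈ 5.86 × 98^0.654 = 5.86 × 20.057 ≈ 117.533 kt.
117.533 × 0.514 ≈ 60.41 m/s → 60 m/s.

60 m/s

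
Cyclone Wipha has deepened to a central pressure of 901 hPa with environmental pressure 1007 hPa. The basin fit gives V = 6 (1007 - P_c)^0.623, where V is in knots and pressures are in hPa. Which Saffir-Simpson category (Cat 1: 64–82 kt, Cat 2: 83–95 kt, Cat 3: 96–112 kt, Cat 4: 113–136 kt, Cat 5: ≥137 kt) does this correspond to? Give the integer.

ΔP = 1007 − 901 = 106 hPa.
V ≈ 6 × 106^0.623 = 6 × 18.27 ≈ 110 kt.
110 kt falls in the Category 3 band.

3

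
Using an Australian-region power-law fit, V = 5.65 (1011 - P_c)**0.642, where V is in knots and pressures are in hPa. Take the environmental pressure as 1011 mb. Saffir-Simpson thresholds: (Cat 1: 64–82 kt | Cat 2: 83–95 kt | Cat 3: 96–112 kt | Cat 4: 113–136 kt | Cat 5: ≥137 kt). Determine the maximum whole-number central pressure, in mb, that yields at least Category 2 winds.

Category 2 begins at V = 83 kt.
Required ΔP = (83/5.65)^(1/0.642) = 14.690^1.558 ≈ 65.74 mb.
P_c ≤ 1011 − 65.74 = 945.26, so the highest integer P_c is 945 mb.

945 mb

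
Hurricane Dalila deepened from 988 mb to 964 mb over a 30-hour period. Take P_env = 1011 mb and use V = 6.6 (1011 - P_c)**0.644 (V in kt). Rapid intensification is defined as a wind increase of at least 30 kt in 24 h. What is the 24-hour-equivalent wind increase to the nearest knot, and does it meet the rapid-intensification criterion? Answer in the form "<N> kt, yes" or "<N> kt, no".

23 kt, no

V₁: ΔP = 23, V ≈ 6.6 × 23^0.644 ≈ 49.72 kt.
V₂: ΔP = 47, V ≈ 6.6 × 47^0.644 ≈ 78.77 kt.
ΔV over 30 h = 29.05 kt → 24 h equivalent = 29.05 × 24/30 ≈ 23.24 kt.
23 kt < 30 kt ⇒ not rapid intensification.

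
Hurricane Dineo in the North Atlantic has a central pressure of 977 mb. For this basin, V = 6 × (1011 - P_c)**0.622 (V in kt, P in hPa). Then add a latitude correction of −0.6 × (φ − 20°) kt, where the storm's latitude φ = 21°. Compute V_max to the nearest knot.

53 kt

ΔP = 1011 − 977 = 34 mb.
34^0.622 ≈ 8.966.
V ≈ 6 × 8.966 ≈ 53.8 kt.
Latitude correction: −0.6 × (21 − 20) = -0.6 kt.
Corrected V ≈ 53.2 kt → 53 kt.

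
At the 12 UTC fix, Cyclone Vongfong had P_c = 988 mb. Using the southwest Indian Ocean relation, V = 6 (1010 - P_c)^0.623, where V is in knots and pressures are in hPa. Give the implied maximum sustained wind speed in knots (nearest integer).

ΔP = 1010 − 988 = 22 mb.
22^0.623 ≈ 6.860.
V ≈ 6 × 6.860 ≈ 41.2 kt.

41 kt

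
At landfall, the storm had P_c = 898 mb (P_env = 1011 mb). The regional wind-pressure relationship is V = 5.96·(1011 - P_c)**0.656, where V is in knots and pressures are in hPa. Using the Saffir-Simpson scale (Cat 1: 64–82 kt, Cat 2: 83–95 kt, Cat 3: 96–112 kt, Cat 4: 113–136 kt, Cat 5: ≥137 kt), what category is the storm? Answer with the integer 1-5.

4

ΔP = 1011 − 898 = 113 mb.
V ≈ 5.96 × 113^0.656 = 5.96 × 22.22 ≈ 132 kt.
132 kt falls in the Category 4 band.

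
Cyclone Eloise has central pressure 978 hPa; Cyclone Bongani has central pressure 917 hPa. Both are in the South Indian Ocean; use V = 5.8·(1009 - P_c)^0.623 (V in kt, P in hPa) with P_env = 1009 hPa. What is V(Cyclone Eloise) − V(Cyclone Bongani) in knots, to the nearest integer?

-48 kt

Cyclone Eloise: ΔP = 31; V ≈ 5.8 × 31^0.623 ≈ 49.27 kt.
Cyclone Bongani: ΔP = 92; V ≈ 5.8 × 92^0.623 ≈ 97.02 kt.
Difference ≈ 49.27 − 97.02 = -47.75 → -48 kt.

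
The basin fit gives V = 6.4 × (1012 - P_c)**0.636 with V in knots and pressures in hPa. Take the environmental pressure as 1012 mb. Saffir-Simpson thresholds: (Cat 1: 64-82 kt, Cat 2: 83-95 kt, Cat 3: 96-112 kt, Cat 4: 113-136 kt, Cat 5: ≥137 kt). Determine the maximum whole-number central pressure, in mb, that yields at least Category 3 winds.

941 mb

Category 3 begins at V = 96 kt.
Required ΔP = (96/6.4)^(1/0.636) = 15.000^1.572 ≈ 70.66 mb.
P_c ≤ 1012 − 70.66 = 941.34, so the highest integer P_c is 941 mb.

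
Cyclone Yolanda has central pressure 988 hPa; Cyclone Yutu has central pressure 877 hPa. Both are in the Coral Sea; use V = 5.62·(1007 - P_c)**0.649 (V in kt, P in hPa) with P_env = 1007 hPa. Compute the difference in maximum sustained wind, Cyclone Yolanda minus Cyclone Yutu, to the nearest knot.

Cyclone Yolanda: ΔP = 19; V ≈ 5.62 × 19^0.649 ≈ 37.99 kt.
Cyclone Yutu: ΔP = 130; V ≈ 5.62 × 130^0.649 ≈ 132.34 kt.
Difference ≈ 37.99 − 132.34 = -94.35 → -94 kt.

-94 kt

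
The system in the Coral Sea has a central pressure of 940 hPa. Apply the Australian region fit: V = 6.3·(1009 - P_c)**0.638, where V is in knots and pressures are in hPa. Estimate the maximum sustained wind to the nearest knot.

ΔP = 1009 − 940 = 69 hPa.
69^0.638 ≈ 14.900.
V ≈ 6.3 × 14.900 ≈ 93.9 kt.

94 kt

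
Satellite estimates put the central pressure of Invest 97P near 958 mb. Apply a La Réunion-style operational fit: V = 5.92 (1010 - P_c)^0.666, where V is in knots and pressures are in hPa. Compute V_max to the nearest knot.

82 kt

ΔP = 1010 − 958 = 52 mb.
52^0.666 ≈ 13.895.
V ≈ 5.92 × 13.895 ≈ 82.3 kt.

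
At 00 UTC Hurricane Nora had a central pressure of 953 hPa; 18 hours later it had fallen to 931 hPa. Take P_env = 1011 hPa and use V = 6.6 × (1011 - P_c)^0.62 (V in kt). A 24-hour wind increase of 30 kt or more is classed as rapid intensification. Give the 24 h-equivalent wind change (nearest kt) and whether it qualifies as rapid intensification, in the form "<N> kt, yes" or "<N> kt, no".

24 kt, no

V₁: ΔP = 58, V ≈ 6.6 × 58^0.62 ≈ 81.82 kt.
V₂: ΔP = 80, V ≈ 6.6 × 80^0.62 ≈ 99.88 kt.
ΔV over 18 h = 18.06 kt → 24 h equivalent = 18.06 × 24/18 ≈ 24.08 kt.
24 kt < 30 kt ⇒ not rapid intensification.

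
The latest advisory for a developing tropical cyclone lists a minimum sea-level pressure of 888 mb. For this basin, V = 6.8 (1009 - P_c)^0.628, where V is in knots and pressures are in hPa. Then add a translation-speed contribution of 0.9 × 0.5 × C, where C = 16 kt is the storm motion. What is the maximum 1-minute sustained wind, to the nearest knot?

145 kt

ΔP = 1009 − 888 = 121 mb.
121^0.628 ≈ 20.323.
V ≈ 6.8 × 20.323 ≈ 138.2 kt.
Translation term: 0.9 × 0.5 × 16 = 7.2 kt.
Corrected V ≈ 145.4 kt → 145 kt.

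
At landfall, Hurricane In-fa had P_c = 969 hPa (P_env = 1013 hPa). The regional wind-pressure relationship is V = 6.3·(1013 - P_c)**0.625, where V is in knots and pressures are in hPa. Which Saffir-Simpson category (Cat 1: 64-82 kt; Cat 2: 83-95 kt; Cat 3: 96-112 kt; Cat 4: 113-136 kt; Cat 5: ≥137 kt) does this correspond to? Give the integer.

1

ΔP = 1013 − 969 = 44 hPa.
V ≈ 6.3 × 44^0.625 = 6.3 × 10.65 ≈ 67 kt.
67 kt falls in the Category 1 band.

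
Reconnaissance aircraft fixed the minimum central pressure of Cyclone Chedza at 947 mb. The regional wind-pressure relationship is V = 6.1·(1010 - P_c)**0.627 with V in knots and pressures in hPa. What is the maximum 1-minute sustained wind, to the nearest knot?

82 kt

ΔP = 1010 − 947 = 63 mb.
63^0.627 ≈ 13.433.
V ≈ 6.1 × 13.433 ≈ 81.9 kt.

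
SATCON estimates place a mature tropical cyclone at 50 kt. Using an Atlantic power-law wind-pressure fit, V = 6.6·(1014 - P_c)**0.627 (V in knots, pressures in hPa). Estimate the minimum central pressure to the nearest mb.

ΔP = (V / 6.6)^(1/0.627) = (50/6.6)^1.595.
50/6.6 = 7.576; 7.576^1.595 ≈ 25.27 mb.
P_c = 1014 − 25.27 = 988.73 ≈ 989 mb.

989 mb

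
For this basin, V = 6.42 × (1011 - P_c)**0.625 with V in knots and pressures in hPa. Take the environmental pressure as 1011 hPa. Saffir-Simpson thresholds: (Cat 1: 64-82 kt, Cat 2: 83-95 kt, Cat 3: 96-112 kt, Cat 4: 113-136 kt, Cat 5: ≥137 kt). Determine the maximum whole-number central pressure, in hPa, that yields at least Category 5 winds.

Category 5 begins at V = 137 kt.
Required ΔP = (137/6.42)^(1/0.625) = 21.340^1.600 ≈ 133.87 hPa.
P_c ≤ 1011 − 133.87 = 877.13, so the highest integer P_c is 877 hPa.

877 hPa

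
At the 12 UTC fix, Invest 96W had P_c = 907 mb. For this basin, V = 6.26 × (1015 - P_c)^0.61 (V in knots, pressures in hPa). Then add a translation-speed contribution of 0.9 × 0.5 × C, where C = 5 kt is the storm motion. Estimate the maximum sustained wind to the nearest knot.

111 kt

ΔP = 1015 − 907 = 108 mb.
108^0.61 ≈ 17.394.
V ≈ 6.26 × 17.394 ≈ 108.9 kt.
Translation term: 0.9 × 0.5 × 5 = 2.25 kt.
Corrected V ≈ 111.15 kt → 111 kt.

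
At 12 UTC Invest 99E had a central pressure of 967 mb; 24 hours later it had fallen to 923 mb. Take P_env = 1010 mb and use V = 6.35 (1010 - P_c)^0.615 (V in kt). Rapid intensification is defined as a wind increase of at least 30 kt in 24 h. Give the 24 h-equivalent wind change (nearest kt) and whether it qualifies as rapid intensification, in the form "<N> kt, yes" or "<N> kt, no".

35 kt, yes

V₁: ΔP = 43, V ≈ 6.35 × 43^0.615 ≈ 64.17 kt.
V₂: ΔP = 87, V ≈ 6.35 × 87^0.615 ≈ 98.99 kt.
ΔV over 24 h = 34.82 kt → 24 h equivalent = 34.82 × 24/24 ≈ 34.82 kt.
35 kt ≥ 30 kt ⇒ rapid intensification.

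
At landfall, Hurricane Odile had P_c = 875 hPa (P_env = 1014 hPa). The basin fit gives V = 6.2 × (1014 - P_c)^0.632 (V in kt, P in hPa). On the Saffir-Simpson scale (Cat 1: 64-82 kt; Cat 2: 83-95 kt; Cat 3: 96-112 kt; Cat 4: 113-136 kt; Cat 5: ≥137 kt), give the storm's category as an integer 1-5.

5

ΔP = 1014 − 875 = 139 hPa.
V ≈ 6.2 × 139^0.632 = 6.2 × 22.61 ≈ 140 kt.
140 kt falls in the Category 5 band.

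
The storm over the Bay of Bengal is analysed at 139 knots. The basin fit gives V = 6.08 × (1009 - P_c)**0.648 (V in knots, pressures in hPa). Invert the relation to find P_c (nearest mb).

884 mb

ΔP = (V / 6.08)^(1/0.648) = (139/6.08)^1.543.
139/6.08 = 22.862; 22.862^1.543 ≈ 125.14 mb.
P_c = 1009 − 125.14 = 883.86 ≈ 884 mb.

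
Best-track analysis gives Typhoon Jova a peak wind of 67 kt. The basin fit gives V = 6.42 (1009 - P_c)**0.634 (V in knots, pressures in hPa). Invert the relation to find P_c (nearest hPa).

ΔP = (V / 6.42)^(1/0.634) = (67/6.42)^1.577.
67/6.42 = 10.436; 10.436^1.577 ≈ 40.41 hPa.
P_c = 1009 − 40.41 = 968.59 ≈ 969 hPa.

969 hPa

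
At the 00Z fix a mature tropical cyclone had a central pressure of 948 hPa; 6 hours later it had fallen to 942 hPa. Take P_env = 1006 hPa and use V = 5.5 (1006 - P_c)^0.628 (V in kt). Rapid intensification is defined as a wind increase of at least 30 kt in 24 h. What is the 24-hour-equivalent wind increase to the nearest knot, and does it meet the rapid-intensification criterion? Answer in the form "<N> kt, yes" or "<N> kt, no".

V₁: ΔP = 58, V ≈ 5.5 × 58^0.628 ≈ 70.44 kt.
V₂: ΔP = 64, V ≈ 5.5 × 64^0.628 ≈ 74.93 kt.
ΔV over 6 h = 4.49 kt → 24 h equivalent = 4.49 × 24/6 ≈ 17.96 kt.
18 kt < 30 kt ⇒ not rapid intensification.

18 kt, no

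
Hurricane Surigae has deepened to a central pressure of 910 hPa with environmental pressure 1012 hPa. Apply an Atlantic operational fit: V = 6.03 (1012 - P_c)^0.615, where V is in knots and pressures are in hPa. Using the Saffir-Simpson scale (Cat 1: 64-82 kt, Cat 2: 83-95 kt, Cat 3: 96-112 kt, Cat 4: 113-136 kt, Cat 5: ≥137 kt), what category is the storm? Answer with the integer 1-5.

ΔP = 1012 − 910 = 102 hPa.
V ≈ 6.03 × 102^0.615 = 6.03 × 17.19 ≈ 104 kt.
104 kt falls in the Category 3 band.

3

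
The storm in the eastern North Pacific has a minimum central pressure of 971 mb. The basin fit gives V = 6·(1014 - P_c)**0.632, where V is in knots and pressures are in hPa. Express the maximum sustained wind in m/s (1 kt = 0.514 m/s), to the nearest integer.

33 m/s

ΔP = 1014 − 971 = 43 mb.
V ≈ 6 × 43^0.632 = 6 × 10.773 ≈ 64.640 kt.
64.640 × 0.514 ≈ 33.23 m/s → 33 m/s.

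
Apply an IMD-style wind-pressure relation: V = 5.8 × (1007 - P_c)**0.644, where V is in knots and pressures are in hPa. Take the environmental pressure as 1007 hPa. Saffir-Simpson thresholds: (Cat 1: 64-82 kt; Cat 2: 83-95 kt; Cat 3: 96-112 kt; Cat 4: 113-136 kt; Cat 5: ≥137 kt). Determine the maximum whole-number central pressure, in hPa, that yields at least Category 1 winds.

Category 1 begins at V = 64 kt.
Required ΔP = (64/5.8)^(1/0.644) = 11.034^1.553 ≈ 41.61 hPa.
P_c ≤ 1007 − 41.61 = 965.39, so the highest integer P_c is 965 hPa.

965 hPa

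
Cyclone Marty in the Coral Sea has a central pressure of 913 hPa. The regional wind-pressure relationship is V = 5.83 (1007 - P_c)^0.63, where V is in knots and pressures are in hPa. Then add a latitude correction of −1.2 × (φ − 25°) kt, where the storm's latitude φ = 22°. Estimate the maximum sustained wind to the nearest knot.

106 kt

ΔP = 1007 − 913 = 94 hPa.
94^0.63 ≈ 17.501.
V ≈ 5.83 × 17.501 ≈ 102.0 kt.
Latitude correction: −1.2 × (22 − 25) = 3.6 kt.
Corrected V ≈ 105.6 kt → 106 kt.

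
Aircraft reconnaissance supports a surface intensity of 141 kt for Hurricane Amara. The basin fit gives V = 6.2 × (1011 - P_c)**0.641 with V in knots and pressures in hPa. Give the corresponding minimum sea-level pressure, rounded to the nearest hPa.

880 hPa

ΔP = (V / 6.2)^(1/0.641) = (141/6.2)^1.560.
141/6.2 = 22.742; 22.742^1.560 ≈ 130.84 hPa.
P_c = 1011 − 130.84 = 880.16 ≈ 880 hPa.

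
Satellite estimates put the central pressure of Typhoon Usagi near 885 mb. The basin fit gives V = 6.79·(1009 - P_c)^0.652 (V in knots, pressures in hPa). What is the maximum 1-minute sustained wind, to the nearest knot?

157 kt

ΔP = 1009 − 885 = 124 mb.
124^0.652 ≈ 23.169.
V ≈ 6.79 × 23.169 ≈ 157.3 kt.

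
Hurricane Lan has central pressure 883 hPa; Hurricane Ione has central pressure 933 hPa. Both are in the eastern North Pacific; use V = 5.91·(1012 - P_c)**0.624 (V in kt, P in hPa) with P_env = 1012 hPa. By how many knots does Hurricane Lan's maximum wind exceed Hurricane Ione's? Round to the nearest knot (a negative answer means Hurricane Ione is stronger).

32 kt

Hurricane Lan: ΔP = 129; V ≈ 5.91 × 129^0.624 ≈ 122.63 kt.
Hurricane Ione: ΔP = 79; V ≈ 5.91 × 79^0.624 ≈ 90.30 kt.
Difference ≈ 122.63 − 90.30 = 32.33 → 32 kt.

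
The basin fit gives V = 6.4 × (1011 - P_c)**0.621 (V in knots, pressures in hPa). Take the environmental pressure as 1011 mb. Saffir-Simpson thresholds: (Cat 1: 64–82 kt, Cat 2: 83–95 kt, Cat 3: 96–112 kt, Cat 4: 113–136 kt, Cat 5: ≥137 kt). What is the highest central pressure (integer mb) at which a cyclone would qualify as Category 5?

Category 5 begins at V = 137 kt.
Required ΔP = (137/6.4)^(1/0.621) = 21.406^1.610 ≈ 138.86 mb.
P_c ≤ 1011 − 138.86 = 872.14, so the highest integer P_c is 872 mb.

872 mb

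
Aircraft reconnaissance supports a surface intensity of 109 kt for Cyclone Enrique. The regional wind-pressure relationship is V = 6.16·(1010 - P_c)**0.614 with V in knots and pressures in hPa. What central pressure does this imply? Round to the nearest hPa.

902 hPa

ΔP = (V / 6.16)^(1/0.614) = (109/6.16)^1.629.
109/6.16 = 17.695; 17.695^1.629 ≈ 107.73 hPa.
P_c = 1010 − 107.73 = 902.27 ≈ 902 hPa.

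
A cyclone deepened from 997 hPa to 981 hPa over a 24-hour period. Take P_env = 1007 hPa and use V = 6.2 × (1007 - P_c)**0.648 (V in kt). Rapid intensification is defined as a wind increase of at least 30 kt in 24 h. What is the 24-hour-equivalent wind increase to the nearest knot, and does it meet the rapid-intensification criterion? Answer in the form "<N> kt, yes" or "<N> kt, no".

24 kt, no

V₁: ΔP = 10, V ≈ 6.2 × 10^0.648 ≈ 27.57 kt.
V₂: ΔP = 26, V ≈ 6.2 × 26^0.648 ≈ 51.20 kt.
ΔV over 24 h = 23.63 kt → 24 h equivalent = 23.63 × 24/24 ≈ 23.63 kt.
24 kt < 30 kt ⇒ not rapid intensification.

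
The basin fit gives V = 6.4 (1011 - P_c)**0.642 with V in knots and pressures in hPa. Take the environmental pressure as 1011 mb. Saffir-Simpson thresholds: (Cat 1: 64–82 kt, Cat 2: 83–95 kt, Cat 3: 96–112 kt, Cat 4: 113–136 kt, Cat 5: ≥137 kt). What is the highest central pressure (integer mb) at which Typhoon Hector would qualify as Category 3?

Category 3 begins at V = 96 kt.
Required ΔP = (96/6.4)^(1/0.642) = 15.000^1.558 ≈ 67.91 mb.
P_c ≤ 1011 − 67.91 = 943.09, so the highest integer P_c is 943 mb.

943 mb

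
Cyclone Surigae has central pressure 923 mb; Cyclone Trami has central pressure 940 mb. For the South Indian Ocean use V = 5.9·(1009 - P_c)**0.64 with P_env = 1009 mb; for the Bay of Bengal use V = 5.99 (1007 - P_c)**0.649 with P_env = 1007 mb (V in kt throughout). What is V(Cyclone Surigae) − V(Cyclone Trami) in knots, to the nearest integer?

10 kt

Cyclone Surigae: ΔP = 86; V ≈ 5.9 × 86^0.64 ≈ 102.08 kt.
Cyclone Trami: ΔP = 67; V ≈ 5.99 × 67^0.649 ≈ 91.74 kt.
Difference ≈ 102.08 − 91.74 = 10.34 → 10 kt.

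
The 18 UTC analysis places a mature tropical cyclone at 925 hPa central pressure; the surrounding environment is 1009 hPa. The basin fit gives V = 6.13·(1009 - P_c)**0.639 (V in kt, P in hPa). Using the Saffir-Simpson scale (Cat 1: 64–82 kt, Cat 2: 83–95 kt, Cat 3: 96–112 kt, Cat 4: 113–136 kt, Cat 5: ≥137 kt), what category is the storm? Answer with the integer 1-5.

3

ΔP = 1009 − 925 = 84 hPa.
V ≈ 6.13 × 84^0.639 = 6.13 × 16.97 ≈ 104 kt.
104 kt falls in the Category 3 band.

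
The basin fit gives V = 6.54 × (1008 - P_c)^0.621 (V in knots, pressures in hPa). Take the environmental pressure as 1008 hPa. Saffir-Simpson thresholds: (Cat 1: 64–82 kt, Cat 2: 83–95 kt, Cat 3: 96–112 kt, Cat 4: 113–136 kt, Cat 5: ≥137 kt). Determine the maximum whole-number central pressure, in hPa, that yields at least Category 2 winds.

Category 2 begins at V = 83 kt.
Required ΔP = (83/6.54)^(1/0.621) = 12.691^1.610 ≈ 59.84 hPa.
P_c ≤ 1008 − 59.84 = 948.16, so the highest integer P_c is 948 hPa.

948 hPa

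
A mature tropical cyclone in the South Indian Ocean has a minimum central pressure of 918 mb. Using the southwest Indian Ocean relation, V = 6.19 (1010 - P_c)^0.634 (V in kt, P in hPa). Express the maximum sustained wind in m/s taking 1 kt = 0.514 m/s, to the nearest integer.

ΔP = 1010 − 918 = 92 mb.
V ≈ 6.19 × 92^0.634 = 6.19 × 17.581 ≈ 108.826 kt.
108.826 × 0.514 ≈ 55.94 m/s → 56 m/s.

56 m/s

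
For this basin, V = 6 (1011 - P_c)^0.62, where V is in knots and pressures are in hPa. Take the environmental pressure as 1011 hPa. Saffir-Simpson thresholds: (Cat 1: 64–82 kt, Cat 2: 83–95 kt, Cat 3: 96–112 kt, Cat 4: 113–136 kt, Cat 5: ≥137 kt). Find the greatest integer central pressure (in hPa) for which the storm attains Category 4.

897 hPa

Category 4 begins at V = 113 kt.
Required ΔP = (113/6)^(1/0.62) = 18.833^1.613 ≈ 113.85 hPa.
P_c ≤ 1011 − 113.85 = 897.15, so the highest integer P_c is 897 hPa.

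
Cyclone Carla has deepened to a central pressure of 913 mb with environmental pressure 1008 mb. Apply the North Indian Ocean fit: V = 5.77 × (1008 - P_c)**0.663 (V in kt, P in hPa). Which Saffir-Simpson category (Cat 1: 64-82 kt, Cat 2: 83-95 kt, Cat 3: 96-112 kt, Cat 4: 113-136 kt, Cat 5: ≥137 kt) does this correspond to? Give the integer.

ΔP = 1008 − 913 = 95 mb.
V ≈ 5.77 × 95^0.663 = 5.77 × 20.48 ≈ 118 kt.
118 kt falls in the Category 4 band.

4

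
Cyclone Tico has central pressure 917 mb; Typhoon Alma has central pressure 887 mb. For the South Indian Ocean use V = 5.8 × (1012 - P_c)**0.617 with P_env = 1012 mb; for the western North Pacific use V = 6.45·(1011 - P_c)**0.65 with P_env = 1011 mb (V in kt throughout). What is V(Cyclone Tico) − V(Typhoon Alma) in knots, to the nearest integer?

Cyclone Tico: ΔP = 95; V ≈ 5.8 × 95^0.617 ≈ 96.31 kt.
Typhoon Alma: ΔP = 124; V ≈ 6.45 × 124^0.65 ≈ 148.01 kt.
Difference ≈ 96.31 − 148.01 = -51.70 → -52 kt.

-52 kt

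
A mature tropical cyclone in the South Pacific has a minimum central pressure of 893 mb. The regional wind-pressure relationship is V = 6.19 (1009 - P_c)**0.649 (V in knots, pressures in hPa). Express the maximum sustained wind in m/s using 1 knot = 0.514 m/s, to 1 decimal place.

ΔP = 1009 − 893 = 116 mb.
V ≈ 6.19 × 116^0.649 = 6.19 × 21.869 ≈ 135.370 kt.
135.370 × 0.514 ≈ 69.58 m/s → 69.6 m/s.

69.6 m/s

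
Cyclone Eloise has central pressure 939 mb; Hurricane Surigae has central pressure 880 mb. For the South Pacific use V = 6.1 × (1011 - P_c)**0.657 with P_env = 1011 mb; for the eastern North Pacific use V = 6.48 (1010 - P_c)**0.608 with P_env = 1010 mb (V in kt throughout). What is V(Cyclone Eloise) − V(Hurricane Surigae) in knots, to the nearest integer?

Cyclone Eloise: ΔP = 72; V ≈ 6.1 × 72^0.657 ≈ 101.30 kt.
Hurricane Surigae: ΔP = 130; V ≈ 6.48 × 130^0.608 ≈ 124.98 kt.
Difference ≈ 101.30 − 124.98 = -23.68 → -24 kt.

-24 kt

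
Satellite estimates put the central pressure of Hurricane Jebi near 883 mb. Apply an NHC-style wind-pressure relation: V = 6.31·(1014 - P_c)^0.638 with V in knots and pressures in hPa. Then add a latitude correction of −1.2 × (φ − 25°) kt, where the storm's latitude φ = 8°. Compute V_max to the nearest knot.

ΔP = 1014 − 883 = 131 mb.
131^0.638 ≈ 22.429.
V ≈ 6.31 × 22.429 ≈ 141.5 kt.
Latitude correction: −1.2 × (8 − 25) = 20.4 kt.
Corrected V ≈ 161.9 kt → 162 kt.

162 kt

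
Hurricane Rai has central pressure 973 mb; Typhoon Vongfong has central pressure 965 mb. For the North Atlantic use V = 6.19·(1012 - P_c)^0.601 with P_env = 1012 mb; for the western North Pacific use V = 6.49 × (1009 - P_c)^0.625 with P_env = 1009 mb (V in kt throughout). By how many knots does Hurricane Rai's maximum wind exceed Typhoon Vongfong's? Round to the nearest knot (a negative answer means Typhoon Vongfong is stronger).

Hurricane Rai: ΔP = 39; V ≈ 6.19 × 39^0.601 ≈ 55.97 kt.
Typhoon Vongfong: ΔP = 44; V ≈ 6.49 × 44^0.625 ≈ 69.09 kt.
Difference ≈ 55.97 − 69.09 = -13.12 → -13 kt.

-13 kt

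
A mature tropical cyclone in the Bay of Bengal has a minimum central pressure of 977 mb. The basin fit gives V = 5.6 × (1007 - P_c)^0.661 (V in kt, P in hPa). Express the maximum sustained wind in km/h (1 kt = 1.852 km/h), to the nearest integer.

98 km/h

ΔP = 1007 − 977 = 30 mb.
V ≈ 5.6 × 30^0.661 = 5.6 × 9.471 ≈ 53.035 kt.
53.035 × 1.852 ≈ 98.22 km/h → 98 km/h.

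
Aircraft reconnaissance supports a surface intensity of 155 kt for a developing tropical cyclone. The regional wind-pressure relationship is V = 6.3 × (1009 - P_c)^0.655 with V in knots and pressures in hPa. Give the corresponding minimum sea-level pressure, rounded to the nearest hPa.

876 hPa

ΔP = (V / 6.3)^(1/0.655) = (155/6.3)^1.527.
155/6.3 = 24.603; 24.603^1.527 ≈ 132.94 hPa.
P_c = 1009 − 132.94 = 876.06 ≈ 876 hPa.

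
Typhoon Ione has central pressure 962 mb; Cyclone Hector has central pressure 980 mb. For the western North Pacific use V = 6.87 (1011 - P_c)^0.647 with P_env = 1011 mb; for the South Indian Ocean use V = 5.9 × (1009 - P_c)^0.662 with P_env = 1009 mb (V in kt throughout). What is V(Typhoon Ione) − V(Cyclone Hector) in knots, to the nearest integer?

Typhoon Ione: ΔP = 49; V ≈ 6.87 × 49^0.647 ≈ 85.21 kt.
Cyclone Hector: ΔP = 29; V ≈ 5.9 × 29^0.662 ≈ 54.82 kt.
Difference ≈ 85.21 − 54.82 = 30.39 → 30 kt.

30 kt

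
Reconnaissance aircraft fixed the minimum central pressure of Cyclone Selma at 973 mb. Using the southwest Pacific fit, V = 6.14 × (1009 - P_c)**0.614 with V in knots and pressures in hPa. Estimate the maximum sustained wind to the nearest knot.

55 kt

ΔP = 1009 − 973 = 36 mb.
36^0.614 ≈ 9.028.
V ≈ 6.14 × 9.028 ≈ 55.4 kt.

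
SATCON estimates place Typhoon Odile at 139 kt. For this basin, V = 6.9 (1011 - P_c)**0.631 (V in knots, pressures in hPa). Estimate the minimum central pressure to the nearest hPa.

894 hPa

ΔP = (V / 6.9)^(1/0.631) = (139/6.9)^1.585.
139/6.9 = 20.145; 20.145^1.585 ≈ 116.63 hPa.
P_c = 1011 − 116.63 = 894.37 ≈ 894 hPa.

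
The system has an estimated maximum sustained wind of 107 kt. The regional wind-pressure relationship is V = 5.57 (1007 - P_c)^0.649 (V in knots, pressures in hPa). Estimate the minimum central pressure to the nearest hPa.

ΔP = (V / 5.57)^(1/0.649) = (107/5.57)^1.541.
107/5.57 = 19.210; 19.210^1.541 ≈ 95.00 hPa.
P_c = 1007 − 95.00 = 912.00 ≈ 912 hPa.

912 hPa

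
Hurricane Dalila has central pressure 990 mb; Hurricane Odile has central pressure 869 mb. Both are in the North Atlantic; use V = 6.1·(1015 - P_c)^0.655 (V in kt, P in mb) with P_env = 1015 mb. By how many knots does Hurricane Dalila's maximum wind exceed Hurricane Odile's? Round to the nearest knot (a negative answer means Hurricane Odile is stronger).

Hurricane Dalila: ΔP = 25; V ≈ 6.1 × 25^0.655 ≈ 50.23 kt.
Hurricane Odile: ΔP = 146; V ≈ 6.1 × 146^0.655 ≈ 159.58 kt.
Difference ≈ 50.23 − 159.58 = -109.35 → -109 kt.

-109 kt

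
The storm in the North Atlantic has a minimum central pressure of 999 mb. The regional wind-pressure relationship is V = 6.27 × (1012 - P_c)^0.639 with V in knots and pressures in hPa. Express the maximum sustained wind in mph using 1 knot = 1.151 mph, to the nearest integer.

ΔP = 1012 − 999 = 13 mb.
V ≈ 6.27 × 13^0.639 = 6.27 × 5.150 ≈ 32.291 kt.
32.291 × 1.151 ≈ 37.17 mph → 37 mph.

37 mph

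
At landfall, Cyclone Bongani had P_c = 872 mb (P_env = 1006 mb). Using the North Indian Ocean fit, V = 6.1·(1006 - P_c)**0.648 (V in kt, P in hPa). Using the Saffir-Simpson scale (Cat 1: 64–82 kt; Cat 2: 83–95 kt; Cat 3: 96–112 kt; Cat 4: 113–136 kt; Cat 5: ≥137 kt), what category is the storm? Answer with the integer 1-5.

5

ΔP = 1006 − 872 = 134 mb.
V ≈ 6.1 × 134^0.648 = 6.1 × 23.90 ≈ 146 kt.
146 kt falls in the Category 5 band.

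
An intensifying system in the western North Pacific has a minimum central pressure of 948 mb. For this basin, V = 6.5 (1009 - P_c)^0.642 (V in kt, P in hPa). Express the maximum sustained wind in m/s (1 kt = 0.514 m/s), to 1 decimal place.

46.8 m/s

ΔP = 1009 − 948 = 61 mb.
V ≈ 6.5 × 61^0.642 = 6.5 × 14.002 ≈ 91.011 kt.
91.011 × 0.514 ≈ 46.78 m/s → 46.8 m/s.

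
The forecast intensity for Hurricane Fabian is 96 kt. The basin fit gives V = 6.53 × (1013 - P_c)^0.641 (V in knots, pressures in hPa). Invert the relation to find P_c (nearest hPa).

947 hPa

ΔP = (V / 6.53)^(1/0.641) = (96/6.53)^1.560.
96/6.53 = 14.701; 14.701^1.560 ≈ 66.24 hPa.
P_c = 1013 − 66.24 = 946.76 ≈ 947 hPa.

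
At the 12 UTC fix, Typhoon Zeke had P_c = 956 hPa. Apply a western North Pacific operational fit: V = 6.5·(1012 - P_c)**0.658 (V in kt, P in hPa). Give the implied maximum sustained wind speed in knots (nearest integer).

92 kt

ΔP = 1012 − 956 = 56 hPa.
56^0.658 ≈ 14.135.
V ≈ 6.5 × 14.135 ≈ 91.9 kt.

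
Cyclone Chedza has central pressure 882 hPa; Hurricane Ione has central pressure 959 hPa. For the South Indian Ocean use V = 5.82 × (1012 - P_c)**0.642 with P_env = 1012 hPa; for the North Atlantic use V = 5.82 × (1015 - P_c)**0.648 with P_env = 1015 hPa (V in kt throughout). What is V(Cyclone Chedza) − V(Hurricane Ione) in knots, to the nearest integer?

53 kt

Cyclone Chedza: ΔP = 130; V ≈ 5.82 × 130^0.642 ≈ 132.46 kt.
Hurricane Ione: ΔP = 56; V ≈ 5.82 × 56^0.648 ≈ 79.02 kt.
Difference ≈ 132.46 − 79.02 = 53.44 → 53 kt.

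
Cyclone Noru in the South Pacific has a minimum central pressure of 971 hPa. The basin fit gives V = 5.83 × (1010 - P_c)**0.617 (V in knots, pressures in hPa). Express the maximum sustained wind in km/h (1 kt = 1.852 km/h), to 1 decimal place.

ΔP = 1010 − 971 = 39 hPa.
V ≈ 5.83 × 39^0.617 = 5.83 × 9.587 ≈ 55.893 kt.
55.893 × 1.852 ≈ 103.51 km/h → 103.5 km/h.

103.5 km/h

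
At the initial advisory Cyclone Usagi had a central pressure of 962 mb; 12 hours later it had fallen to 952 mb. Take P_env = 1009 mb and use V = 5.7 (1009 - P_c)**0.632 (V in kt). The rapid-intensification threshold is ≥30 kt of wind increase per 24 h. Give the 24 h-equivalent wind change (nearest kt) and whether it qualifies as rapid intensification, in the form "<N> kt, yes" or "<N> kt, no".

V₁: ΔP = 47, V ≈ 5.7 × 47^0.632 ≈ 64.96 kt.
V₂: ΔP = 57, V ≈ 5.7 × 57^0.632 ≈ 73.38 kt.
ΔV over 12 h = 8.42 kt → 24 h equivalent = 8.42 × 24/12 ≈ 16.84 kt.
17 kt < 30 kt ⇒ not rapid intensification.

17 kt, no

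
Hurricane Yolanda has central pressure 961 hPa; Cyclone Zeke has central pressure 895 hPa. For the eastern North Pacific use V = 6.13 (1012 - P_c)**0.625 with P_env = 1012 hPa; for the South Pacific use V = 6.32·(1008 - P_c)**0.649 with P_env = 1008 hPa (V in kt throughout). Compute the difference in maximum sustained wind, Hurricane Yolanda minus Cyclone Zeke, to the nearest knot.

Hurricane Yolanda: ΔP = 51; V ≈ 6.13 × 51^0.625 ≈ 71.56 kt.
Cyclone Zeke: ΔP = 113; V ≈ 6.32 × 113^0.649 ≈ 135.88 kt.
Difference ≈ 71.56 − 135.88 = -64.32 → -64 kt.

-64 kt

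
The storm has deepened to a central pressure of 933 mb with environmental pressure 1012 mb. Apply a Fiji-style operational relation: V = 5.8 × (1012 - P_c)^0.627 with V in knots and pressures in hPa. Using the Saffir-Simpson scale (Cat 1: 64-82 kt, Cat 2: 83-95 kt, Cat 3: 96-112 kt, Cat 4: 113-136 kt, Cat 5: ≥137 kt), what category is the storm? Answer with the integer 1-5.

2

ΔP = 1012 − 933 = 79 mb.
V ≈ 5.8 × 79^0.627 = 5.8 × 15.48 ≈ 90 kt.
90 kt falls in the Category 2 band.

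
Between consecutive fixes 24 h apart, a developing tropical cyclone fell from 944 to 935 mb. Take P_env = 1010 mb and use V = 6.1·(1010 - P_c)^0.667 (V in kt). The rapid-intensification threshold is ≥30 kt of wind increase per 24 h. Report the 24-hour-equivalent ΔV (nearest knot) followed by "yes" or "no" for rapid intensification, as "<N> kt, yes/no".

V₁: ΔP = 66, V ≈ 6.1 × 66^0.667 ≈ 99.76 kt.
V₂: ΔP = 75, V ≈ 6.1 × 75^0.667 ≈ 108.64 kt.
ΔV over 24 h = 8.88 kt → 24 h equivalent = 8.88 × 24/24 ≈ 8.88 kt.
9 kt < 30 kt ⇒ not rapid intensification.

9 kt, no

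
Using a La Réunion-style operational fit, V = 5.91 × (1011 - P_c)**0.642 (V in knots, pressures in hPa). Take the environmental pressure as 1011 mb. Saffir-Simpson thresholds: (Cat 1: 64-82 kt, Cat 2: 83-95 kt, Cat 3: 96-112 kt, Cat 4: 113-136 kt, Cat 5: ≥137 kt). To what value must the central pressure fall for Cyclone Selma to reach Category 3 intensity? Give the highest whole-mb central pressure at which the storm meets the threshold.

Category 3 begins at V = 96 kt.
Required ΔP = (96/5.91)^(1/0.642) = 16.244^1.558 ≈ 76.88 mb.
P_c ≤ 1011 − 76.88 = 934.12, so the highest integer P_c is 934 mb.

934 mb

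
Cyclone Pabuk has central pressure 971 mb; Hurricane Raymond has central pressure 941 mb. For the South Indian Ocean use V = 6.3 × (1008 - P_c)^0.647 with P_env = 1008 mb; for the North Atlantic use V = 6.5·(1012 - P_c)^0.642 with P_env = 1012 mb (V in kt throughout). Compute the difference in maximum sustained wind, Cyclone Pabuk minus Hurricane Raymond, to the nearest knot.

Cyclone Pabuk: ΔP = 37; V ≈ 6.3 × 37^0.647 ≈ 65.16 kt.
Hurricane Raymond: ΔP = 71; V ≈ 6.5 × 71^0.642 ≈ 100.33 kt.
Difference ≈ 65.16 − 100.33 = -35.17 → -35 kt.

-35 kt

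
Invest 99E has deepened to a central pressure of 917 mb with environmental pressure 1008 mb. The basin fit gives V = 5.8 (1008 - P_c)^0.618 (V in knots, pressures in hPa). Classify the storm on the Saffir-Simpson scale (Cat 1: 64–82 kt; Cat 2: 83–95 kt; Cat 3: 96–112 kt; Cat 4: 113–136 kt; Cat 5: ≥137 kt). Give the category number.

ΔP = 1008 − 917 = 91 mb.
V ≈ 5.8 × 91^0.618 = 5.8 × 16.24 ≈ 94 kt.
94 kt falls in the Category 2 band.

2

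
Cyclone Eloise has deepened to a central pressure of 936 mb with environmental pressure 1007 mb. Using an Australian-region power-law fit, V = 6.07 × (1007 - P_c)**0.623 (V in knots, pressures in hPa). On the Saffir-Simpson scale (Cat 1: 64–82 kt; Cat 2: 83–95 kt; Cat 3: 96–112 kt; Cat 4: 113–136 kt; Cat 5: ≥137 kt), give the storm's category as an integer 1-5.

2

ΔP = 1007 − 936 = 71 mb.
V ≈ 6.07 × 71^0.623 = 6.07 × 14.23 ≈ 86 kt.
86 kt falls in the Category 2 band.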